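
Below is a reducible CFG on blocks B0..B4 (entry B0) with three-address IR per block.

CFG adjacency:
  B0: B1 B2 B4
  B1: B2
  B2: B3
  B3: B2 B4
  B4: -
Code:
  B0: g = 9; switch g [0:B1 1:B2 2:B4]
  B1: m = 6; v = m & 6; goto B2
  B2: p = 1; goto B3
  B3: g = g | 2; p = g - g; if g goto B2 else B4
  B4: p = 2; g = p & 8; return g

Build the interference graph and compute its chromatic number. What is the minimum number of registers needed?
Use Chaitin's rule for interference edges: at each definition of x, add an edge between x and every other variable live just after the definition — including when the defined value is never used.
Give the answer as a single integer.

Answer: 2

Working:
Per-block:
  B0: def={g} ue=∅
  B1: def={m,v} ue=∅
  B2: def={p} ue=∅
  B3: def={g,p} ue={g}
  B4: def={g,p} ue=∅

Liveness:
  B0: in=∅ out={g}
  B1: in={g} out={g}
  B2: in={g} out={g}
  B3: in={g} out={g}
  B4: in=∅ out=∅

Interference:
  g — {m,p,v}
  m — {g}
  p — {g}
  v — {g}

Chromatic number:
  lower bound: {g,m} mutually conflict ⇒ χ ≥ 2
  assign g→c0 m→c1 p→c1 v→c1 — no edge inside a register ⇒ χ ≤ 2
  χ = 2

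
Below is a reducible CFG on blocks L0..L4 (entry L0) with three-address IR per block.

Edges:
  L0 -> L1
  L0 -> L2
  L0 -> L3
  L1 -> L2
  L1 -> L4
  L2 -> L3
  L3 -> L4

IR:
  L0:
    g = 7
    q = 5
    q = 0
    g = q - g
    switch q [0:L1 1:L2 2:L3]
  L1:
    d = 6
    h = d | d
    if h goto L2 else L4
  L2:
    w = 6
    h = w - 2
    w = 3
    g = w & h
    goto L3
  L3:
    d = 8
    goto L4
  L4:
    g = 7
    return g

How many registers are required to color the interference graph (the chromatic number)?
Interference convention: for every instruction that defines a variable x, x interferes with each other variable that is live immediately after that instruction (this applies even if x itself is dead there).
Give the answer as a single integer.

Answer: 2

Working:
Per-block:
  L0 def {g,q} use ∅
  L1 def {d,h} use ∅
  L2 def {g,h,w} use ∅
  L3 def {d} use ∅
  L4 def {g} use ∅

Liveness:
  L0 li=∅ lo=∅
  L1 li=∅ lo=∅
  L2 li=∅ lo=∅
  L3 li=∅ lo=∅
  L4 li=∅ lo=∅

Interference:
  d: ∅
  g: {q}
  h: {w}
  q: {g}
  w: {h}

Registers:
  clique {g,q} ⇒ need ≥ 2
  2-colouring: R0={d,g,h}  R1={q,w}
  χ = 2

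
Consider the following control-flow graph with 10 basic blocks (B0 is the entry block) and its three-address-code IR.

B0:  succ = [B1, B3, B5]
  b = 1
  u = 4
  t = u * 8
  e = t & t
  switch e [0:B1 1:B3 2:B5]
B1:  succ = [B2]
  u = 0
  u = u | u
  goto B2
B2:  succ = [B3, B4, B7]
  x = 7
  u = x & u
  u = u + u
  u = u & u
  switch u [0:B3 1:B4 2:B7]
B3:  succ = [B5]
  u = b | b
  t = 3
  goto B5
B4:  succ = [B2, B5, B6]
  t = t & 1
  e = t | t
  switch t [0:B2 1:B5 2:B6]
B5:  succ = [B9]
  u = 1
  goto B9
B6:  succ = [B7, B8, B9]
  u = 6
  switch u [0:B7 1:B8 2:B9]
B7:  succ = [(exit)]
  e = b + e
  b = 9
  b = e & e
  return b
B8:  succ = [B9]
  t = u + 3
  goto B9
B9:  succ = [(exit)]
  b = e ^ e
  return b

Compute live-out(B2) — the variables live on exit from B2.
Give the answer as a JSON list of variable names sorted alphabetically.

Answer: ["b", "e", "t", "u"]

Derivation:
Block summaries:
  B0 def {b,e,t,u} use ∅
  B1 def {u} use ∅
  B2 def {u,x} use {u}
  B3 def {t,u} use {b}
  B4 def {e,t} use {t}
  B5 def {u} use ∅
  B6 def {u} use ∅
  B7 def {b,e} use {b,e}
  B8 def {t} use {u}
  B9 def {b} use {e}

Backward fixpoint:
  live B0: ∅→{b,e,t}
  live B1: {b,e,t}→{b,e,t,u}
  live B2: {b,e,t,u}→{b,e,t,u}
  live B3: {b,e}→{e}
  live B4: {b,t,u}→{b,e,t,u}
  live B5: {e}→{e}
  live B6: {b,e}→{b,e,u}
  live B7: {b,e}→∅
  live B8: {e,u}→{e}
  live B9: {e}→∅

live-out(B2) = ["b", "e", "t", "u"]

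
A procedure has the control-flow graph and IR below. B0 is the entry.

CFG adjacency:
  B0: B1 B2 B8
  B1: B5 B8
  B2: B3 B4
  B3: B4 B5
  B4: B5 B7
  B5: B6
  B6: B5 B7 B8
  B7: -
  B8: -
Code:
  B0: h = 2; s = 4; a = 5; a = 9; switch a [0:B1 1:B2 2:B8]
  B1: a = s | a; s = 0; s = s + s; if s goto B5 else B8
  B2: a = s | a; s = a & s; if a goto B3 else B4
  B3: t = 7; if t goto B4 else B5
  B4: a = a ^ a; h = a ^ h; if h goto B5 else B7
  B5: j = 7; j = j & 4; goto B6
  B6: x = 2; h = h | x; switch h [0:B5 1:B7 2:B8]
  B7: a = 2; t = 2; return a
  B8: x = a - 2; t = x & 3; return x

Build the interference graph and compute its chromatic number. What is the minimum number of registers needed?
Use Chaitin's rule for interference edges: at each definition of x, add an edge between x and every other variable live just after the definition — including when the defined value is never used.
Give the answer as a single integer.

Answer: 4

Derivation:
def/use:
  B0: def={a,h,s} ue=∅
  B1: def={a,s} ue={a,s}
  B2: def={a,s} ue={a,s}
  B3: def={t} ue=∅
  B4: def={a,h} ue={a,h}
  B5: def={j} ue=∅
  B6: def={h,x} ue={h}
  B7: def={a,t} ue=∅
  B8: def={t,x} ue={a}

Liveness:
  B0 li=∅ lo={a,h,s}
  B1 li={a,h,s} lo={a,h}
  B2 li={a,h,s} lo={a,h}
  B3 li={a,h} lo={a,h}
  B4 li={a,h} lo={a,h}
  B5 li={a,h} lo={a,h}
  B6 li={a,h} lo={a,h}
  B7 li=∅ lo=∅
  B8 li={a} lo=∅

Conflict graph:
  a↔{h,j,s,t,x}
  h↔{a,j,s,t,x}
  j↔{a,h}
  s↔{a,h}
  t↔{a,h,x}
  x↔{a,h,t}

Chromatic number:
  {a,h,t,x} pairwise interfere (4-clique) ⇒ χ ≥ 4
  assign a→c0 h→c1 j→c2 s→c2 t→c2 x→c3 — no edge inside a register ⇒ χ ≤ 4
  χ = 4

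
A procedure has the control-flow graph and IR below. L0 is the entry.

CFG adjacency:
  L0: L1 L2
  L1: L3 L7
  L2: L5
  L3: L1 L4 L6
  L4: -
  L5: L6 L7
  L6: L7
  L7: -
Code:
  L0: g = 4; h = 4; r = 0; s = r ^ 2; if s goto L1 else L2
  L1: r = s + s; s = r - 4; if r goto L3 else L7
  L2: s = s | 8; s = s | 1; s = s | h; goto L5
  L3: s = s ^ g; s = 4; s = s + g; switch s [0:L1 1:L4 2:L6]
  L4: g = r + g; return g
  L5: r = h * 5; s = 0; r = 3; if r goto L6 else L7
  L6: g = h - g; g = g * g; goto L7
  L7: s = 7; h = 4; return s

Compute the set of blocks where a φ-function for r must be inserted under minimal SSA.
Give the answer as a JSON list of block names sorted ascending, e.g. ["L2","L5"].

Answer: ["L1", "L6", "L7"]

Analysis:
idom tree: L1←L0 L2←L0 L3←L1 L4←L3 L5←L2 L6←L0 L7←L0
Join-block Dom:
  L1: preds {L0,L3}: {L0} ∩ {L0,L1,L3} = {L0}; idom=L0
  L6: preds {L3,L5}: {L0,L1,L3} ∩ {L0,L2,L5} = {L0}; idom=L0
  L7: preds {L1,L5,L6}: {L0,L1} ∩ {L0,L2,L5} ∩ {L0,L6} = {L0}; idom=L0

Frontier:
  join L1 pred L0: · stop@L0
  join L1 pred L3: L3→L1 stop@L0
  join L6 pred L3: L3→L1 stop@L0
  join L6 pred L5: L5→L2 stop@L0
  join L7 pred L1: L1 stop@L0
  join L7 pred L5: L5→L2 stop@L0
  join L7 pred L6: L6 stop@L0
  L0 → ∅
  L1 → {L1,L6,L7}
  L2 → {L6,L7}
  L3 → {L1,L6}
  L4 → ∅
  L5 → {L6,L7}
  L6 → {L7}
  L7 → ∅

φ for r: defs {L0,L1,L5}
  DF⁺ = {L1,L6,L7}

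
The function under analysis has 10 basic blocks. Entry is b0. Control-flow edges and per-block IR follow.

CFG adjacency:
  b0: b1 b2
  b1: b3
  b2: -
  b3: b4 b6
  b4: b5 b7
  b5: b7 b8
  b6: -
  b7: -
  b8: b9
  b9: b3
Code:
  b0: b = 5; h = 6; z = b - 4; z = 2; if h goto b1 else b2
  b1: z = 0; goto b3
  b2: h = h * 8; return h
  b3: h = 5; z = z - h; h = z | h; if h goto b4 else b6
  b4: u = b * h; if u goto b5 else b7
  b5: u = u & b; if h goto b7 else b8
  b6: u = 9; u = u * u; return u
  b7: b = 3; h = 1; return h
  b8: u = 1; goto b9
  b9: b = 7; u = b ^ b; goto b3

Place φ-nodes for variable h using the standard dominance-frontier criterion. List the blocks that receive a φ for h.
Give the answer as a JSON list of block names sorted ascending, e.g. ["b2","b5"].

Answer: ["b3"]

Derivation:
idom tree: b1←b0 b2←b0 b3←b1 b4←b3 b5←b4 b6←b3 b7←b4 b8←b5 b9←b8
Dom at joins:
  b3: preds {b1,b9}: {b0,b1} ∩ {b0,b1,b3,b4,b5,b8,b9} = {b0,b1}; idom=b1
  b7: preds {b4,b5}: {b0,b1,b3,b4} ∩ {b0,b1,b3,b4,b5} = {b0,b1,b3,b4}; idom=b4

DF walk-up:
  join b3 pred b1: · stop@b1
  join b3 pred b9: b9→b8→b5→b4→b3 stop@b1
  join b7 pred b4: · stop@b4
  join b7 pred b5: b5 stop@b4
  b0: DF=∅
  b1: DF=∅
  b2: DF=∅
  b3: DF={b3}
  b4: DF={b3}
  b5: DF={b3,b7}
  b6: DF=∅
  b7: DF=∅
  b8: DF={b3}
  b9: DF={b3}

φ for h: defs {b0,b2,b3,b7}
  DF⁺ = {b3}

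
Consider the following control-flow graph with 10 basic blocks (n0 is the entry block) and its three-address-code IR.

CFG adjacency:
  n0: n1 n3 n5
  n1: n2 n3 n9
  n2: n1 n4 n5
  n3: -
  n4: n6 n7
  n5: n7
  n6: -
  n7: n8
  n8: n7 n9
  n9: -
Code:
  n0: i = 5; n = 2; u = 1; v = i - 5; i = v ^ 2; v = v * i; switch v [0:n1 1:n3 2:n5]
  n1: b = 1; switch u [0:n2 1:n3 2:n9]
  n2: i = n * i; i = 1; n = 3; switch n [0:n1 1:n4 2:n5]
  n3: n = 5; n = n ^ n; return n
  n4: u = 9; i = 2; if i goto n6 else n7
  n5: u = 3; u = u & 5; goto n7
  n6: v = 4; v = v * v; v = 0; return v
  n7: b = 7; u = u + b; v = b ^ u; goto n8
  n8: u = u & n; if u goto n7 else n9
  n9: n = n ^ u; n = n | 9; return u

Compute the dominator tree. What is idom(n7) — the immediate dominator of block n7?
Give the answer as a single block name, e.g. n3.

idom tree: n1←n0 n2←n1 n3←n0 n4←n2 n5←n0 n6←n4 n7←n0 n8←n7 n9←n0
Dom at joins:
  n1: preds {n0,n2}: {n0} ∩ {n0,n1,n2} = {n0}; idom=n0
  n3: preds {n0,n1}: {n0} ∩ {n0,n1} = {n0}; idom=n0
  n5: preds {n0,n2}: {n0} ∩ {n0,n1,n2} = {n0}; idom=n0
  n7: preds {n4,n5,n8}: {n0,n1,n2,n4} ∩ {n0,n5} ∩ {n0,n7,n8} = {n0}; idom=n0
  n9: preds {n1,n8}: {n0,n1} ∩ {n0,n7,n8} = {n0}; idom=n0

idom(n7) = n0

Answer: n0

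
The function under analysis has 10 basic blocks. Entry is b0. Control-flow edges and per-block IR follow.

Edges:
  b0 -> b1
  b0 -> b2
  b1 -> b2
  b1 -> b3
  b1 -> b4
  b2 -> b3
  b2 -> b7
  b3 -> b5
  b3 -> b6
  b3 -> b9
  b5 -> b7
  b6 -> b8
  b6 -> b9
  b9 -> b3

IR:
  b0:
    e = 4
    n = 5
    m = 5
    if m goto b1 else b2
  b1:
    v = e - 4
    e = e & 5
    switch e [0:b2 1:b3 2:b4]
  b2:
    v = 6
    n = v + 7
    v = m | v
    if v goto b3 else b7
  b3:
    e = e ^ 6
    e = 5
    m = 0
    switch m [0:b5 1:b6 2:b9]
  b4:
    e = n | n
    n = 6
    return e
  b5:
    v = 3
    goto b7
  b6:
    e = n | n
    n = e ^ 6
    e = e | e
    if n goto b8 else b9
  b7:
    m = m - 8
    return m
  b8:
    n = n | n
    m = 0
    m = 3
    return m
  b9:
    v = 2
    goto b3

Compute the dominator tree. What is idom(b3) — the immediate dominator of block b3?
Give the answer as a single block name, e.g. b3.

Answer: b0

Working:
idom tree: b1←b0 b2←b0 b3←b0 b4←b1 b5←b3 b6←b3 b7←b0 b8←b6 b9←b3
Dom at joins:
  b2: preds {b0,b1}: {b0} ∩ {b0,b1} = {b0}; idom=b0
  b3: preds {b1,b2,b9}: {b0,b1} ∩ {b0,b2} ∩ {b0,b3,b9} = {b0}; idom=b0
  b7: preds {b2,b5}: {b0,b2} ∩ {b0,b3,b5} = {b0}; idom=b0
  b9: preds {b3,b6}: {b0,b3} ∩ {b0,b3,b6} = {b0,b3}; idom=b3

idom(b3) = b0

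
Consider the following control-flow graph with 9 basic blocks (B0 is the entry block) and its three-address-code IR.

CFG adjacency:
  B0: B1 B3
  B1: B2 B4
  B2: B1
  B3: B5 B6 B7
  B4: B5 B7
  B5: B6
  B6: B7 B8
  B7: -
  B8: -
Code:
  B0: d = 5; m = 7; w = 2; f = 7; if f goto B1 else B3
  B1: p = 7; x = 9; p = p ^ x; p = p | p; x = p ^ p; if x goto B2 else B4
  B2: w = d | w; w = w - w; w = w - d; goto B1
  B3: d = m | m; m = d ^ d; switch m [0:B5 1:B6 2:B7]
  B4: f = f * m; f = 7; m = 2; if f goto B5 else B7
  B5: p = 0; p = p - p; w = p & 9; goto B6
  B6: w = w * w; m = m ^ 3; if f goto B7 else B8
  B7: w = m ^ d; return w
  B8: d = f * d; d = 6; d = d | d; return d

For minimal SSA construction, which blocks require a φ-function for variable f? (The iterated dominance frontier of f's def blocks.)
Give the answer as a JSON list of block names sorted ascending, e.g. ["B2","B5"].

idom tree: B1←B0 B2←B1 B3←B0 B4←B1 B5←B0 B6←B0 B7←B0 B8←B6
Join-block Dom:
  B1: preds {B0,B2}: {B0} ∩ {B0,B1,B2} = {B0}; idom=B0
  B5: preds {B3,B4}: {B0,B3} ∩ {B0,B1,B4} = {B0}; idom=B0
  B6: preds {B3,B5}: {B0,B3} ∩ {B0,B5} = {B0}; idom=B0
  B7: preds {B3,B4,B6}: {B0,B3} ∩ {B0,B1,B4} ∩ {B0,B6} = {B0}; idom=B0

DF derivation:
  join B1 pred B0: · stop@B0
  join B1 pred B2: B2→B1 stop@B0
  join B5 pred B3: B3 stop@B0
  join B5 pred B4: B4→B1 stop@B0
  join B6 pred B3: B3 stop@B0
  join B6 pred B5: B5 stop@B0
  join B7 pred B3: B3 stop@B0
  join B7 pred B4: B4→B1 stop@B0
  join B7 pred B6: B6 stop@B0
  B0 → ∅
  B1 → {B1,B5,B7}
  B2 → {B1}
  B3 → {B5,B6,B7}
  B4 → {B5,B7}
  B5 → {B6}
  B6 → {B7}
  B7 → ∅
  B8 → ∅

φ for f: defs {B0,B4}
  DF⁺ = {B5,B6,B7}

Answer: ["B5", "B6", "B7"]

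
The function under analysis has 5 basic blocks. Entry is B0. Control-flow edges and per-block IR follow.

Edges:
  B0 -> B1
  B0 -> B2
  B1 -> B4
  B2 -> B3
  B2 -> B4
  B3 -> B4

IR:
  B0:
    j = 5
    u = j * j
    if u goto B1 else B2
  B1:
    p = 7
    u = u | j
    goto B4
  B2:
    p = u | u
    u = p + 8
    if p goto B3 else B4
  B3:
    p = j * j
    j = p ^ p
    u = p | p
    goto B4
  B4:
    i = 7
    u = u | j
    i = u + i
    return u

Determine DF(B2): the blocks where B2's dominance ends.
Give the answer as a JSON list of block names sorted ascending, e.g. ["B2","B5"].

Answer: ["B4"]

Analysis:
idom tree: B1←B0 B2←B0 B3←B2 B4←B0
Dom∩ at merges:
  B4: preds {B1,B2,B3}: {B0,B1} ∩ {B0,B2} ∩ {B0,B2,B3} = {B0}; idom=B0

Frontier:
  join B4 pred B1: B1 stop@B0
  join B4 pred B2: B2 stop@B0
  join B4 pred B3: B3→B2 stop@B0
  DF(B0)=∅
  DF(B1)={B4}
  DF(B2)={B4}
  DF(B3)={B4}
  DF(B4)=∅

DF(B2) = ["B4"]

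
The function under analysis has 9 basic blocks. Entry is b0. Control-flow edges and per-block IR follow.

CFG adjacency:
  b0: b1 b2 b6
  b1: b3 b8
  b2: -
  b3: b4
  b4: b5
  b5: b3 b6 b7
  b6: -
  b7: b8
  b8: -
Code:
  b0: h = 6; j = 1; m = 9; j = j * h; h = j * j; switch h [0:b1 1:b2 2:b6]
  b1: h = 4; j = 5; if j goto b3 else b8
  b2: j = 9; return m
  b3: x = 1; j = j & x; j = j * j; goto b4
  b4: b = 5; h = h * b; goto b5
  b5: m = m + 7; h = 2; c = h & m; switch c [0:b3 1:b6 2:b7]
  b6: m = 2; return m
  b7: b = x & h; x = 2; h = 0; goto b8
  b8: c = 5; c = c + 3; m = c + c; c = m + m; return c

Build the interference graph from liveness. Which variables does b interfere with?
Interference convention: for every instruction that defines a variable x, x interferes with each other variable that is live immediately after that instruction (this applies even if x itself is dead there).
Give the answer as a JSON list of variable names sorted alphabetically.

def/use:
  b0 def {h,j,m} use ∅
  b1 def {h,j} use ∅
  b2 def {j} use {m}
  b3 def {j,x} use {j}
  b4 def {b,h} use {h}
  b5 def {c,h,m} use {m}
  b6 def {m} use ∅
  b7 def {b,h,x} use {h,x}
  b8 def {c,m} use ∅

Liveness:
  live b0: ∅→{m}
  live b1: {m}→{h,j,m}
  live b2: {m}→∅
  live b3: {h,j,m}→{h,j,m,x}
  live b4: {h,j,m,x}→{j,m,x}
  live b5: {j,m,x}→{h,j,m,x}
  live b6: ∅→∅
  live b7: {h,x}→∅
  live b8: ∅→∅

Interfere edges:
  b↔{h,j,m,x}
  c↔{h,j,m,x}
  h↔{b,c,j,m,x}
  j↔{b,c,h,m,x}
  m↔{b,c,h,j,x}
  x↔{b,c,h,j,m}

N(b) = ["h", "j", "m", "x"]

Answer: ["h", "j", "m", "x"]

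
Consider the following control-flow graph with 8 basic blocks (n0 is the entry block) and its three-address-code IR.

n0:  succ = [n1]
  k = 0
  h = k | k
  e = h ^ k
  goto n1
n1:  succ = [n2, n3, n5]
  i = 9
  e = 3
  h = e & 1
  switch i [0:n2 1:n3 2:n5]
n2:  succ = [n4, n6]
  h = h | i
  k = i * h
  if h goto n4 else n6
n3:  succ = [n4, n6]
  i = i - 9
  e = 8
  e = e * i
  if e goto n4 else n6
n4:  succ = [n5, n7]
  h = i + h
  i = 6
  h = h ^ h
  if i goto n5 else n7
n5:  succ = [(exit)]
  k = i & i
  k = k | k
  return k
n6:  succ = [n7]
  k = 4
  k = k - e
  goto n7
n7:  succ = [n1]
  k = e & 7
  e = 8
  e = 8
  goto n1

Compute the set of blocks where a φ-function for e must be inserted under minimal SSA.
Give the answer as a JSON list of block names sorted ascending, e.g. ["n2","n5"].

idom tree: n1←n0 n2←n1 n3←n1 n4←n1 n5←n1 n6←n1 n7←n1
Join-block Dom:
  n1: preds {n0,n7}: {n0} ∩ {n0,n1,n7} = {n0}; idom=n0
  n4: preds {n2,n3}: {n0,n1,n2} ∩ {n0,n1,n3} = {n0,n1}; idom=n1
  n5: preds {n1,n4}: {n0,n1} ∩ {n0,n1,n4} = {n0,n1}; idom=n1
  n6: preds {n2,n3}: {n0,n1,n2} ∩ {n0,n1,n3} = {n0,n1}; idom=n1
  n7: preds {n4,n6}: {n0,n1,n4} ∩ {n0,n1,n6} = {n0,n1}; idom=n1

DF walk-up:
  n1←n0: walk · to n0
  n1←n7: walk n7→n1 to n0
  n4←n2: walk n2 to n1
  n4←n3: walk n3 to n1
  n5←n1: walk · to n1
  n5←n4: walk n4 to n1
  n6←n2: walk n2 to n1
  n6←n3: walk n3 to n1
  n7←n4: walk n4 to n1
  n7←n6: walk n6 to n1
  DF(n0)=∅
  DF(n1)={n1}
  DF(n2)={n4,n6}
  DF(n3)={n4,n6}
  DF(n4)={n5,n7}
  DF(n5)=∅
  DF(n6)={n7}
  DF(n7)={n1}

φ for e: defs {n0,n1,n3,n7}
  DF⁺ = {n1,n4,n5,n6,n7}

Answer: ["n1", "n4", "n5", "n6", "n7"]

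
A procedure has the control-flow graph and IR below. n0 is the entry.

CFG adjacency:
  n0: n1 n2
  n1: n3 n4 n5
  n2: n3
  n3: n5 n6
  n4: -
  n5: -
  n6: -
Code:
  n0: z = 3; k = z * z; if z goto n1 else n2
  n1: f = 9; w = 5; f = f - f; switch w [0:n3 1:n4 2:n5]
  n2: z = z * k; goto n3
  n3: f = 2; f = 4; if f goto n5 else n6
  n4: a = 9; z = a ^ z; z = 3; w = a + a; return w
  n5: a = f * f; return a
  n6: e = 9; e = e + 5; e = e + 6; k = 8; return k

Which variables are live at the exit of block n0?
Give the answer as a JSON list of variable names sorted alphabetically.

Answer: ["k", "z"]

Derivation:
def/use:
  n0 def {k,z} use ∅
  n1 def {f,w} use ∅
  n2 def {z} use {k,z}
  n3 def {f} use ∅
  n4 def {a,w,z} use {z}
  n5 def {a} use {f}
  n6 def {e,k} use ∅

Liveness:
  live n0: ∅→{k,z}
  live n1: {z}→{f,z}
  live n2: {k,z}→∅
  live n3: ∅→{f}
  live n4: {z}→∅
  live n5: {f}→∅
  live n6: ∅→∅

live-out(n0) = ["k", "z"]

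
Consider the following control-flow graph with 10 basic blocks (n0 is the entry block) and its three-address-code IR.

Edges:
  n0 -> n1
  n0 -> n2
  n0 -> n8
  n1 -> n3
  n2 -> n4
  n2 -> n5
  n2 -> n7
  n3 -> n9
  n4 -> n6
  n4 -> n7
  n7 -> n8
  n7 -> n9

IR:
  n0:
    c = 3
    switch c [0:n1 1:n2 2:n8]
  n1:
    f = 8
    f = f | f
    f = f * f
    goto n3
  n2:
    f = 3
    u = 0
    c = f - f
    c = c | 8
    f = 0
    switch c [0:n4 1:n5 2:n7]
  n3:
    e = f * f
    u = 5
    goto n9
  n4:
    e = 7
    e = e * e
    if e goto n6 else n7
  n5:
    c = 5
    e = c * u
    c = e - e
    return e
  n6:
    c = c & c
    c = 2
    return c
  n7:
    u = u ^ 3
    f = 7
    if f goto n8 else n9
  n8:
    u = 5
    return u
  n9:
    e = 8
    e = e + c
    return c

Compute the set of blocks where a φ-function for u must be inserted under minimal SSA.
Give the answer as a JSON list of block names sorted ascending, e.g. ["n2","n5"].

Answer: ["n8", "n9"]

Analysis:
idom tree: n1←n0 n2←n0 n3←n1 n4←n2 n5←n2 n6←n4 n7←n2 n8←n0 n9←n0
Dom∩ at merges:
  n7: preds {n2,n4}: {n0,n2} ∩ {n0,n2,n4} = {n0,n2}; idom=n2
  n8: preds {n0,n7}: {n0} ∩ {n0,n2,n7} = {n0}; idom=n0
  n9: preds {n3,n7}: {n0,n1,n3} ∩ {n0,n2,n7} = {n0}; idom=n0

DF derivation:
  join n7 pred n2: · stop@n2
  join n7 pred n4: n4 stop@n2
  join n8 pred n0: · stop@n0
  join n8 pred n7: n7→n2 stop@n0
  join n9 pred n3: n3→n1 stop@n0
  join n9 pred n7: n7→n2 stop@n0
  n0 → ∅
  n1 → {n9}
  n2 → {n8,n9}
  n3 → {n9}
  n4 → {n7}
  n5 → ∅
  n6 → ∅
  n7 → {n8,n9}
  n8 → ∅
  n9 → ∅

φ for u: defs {n2,n3,n7,n8}
  DF⁺ = {n8,n9}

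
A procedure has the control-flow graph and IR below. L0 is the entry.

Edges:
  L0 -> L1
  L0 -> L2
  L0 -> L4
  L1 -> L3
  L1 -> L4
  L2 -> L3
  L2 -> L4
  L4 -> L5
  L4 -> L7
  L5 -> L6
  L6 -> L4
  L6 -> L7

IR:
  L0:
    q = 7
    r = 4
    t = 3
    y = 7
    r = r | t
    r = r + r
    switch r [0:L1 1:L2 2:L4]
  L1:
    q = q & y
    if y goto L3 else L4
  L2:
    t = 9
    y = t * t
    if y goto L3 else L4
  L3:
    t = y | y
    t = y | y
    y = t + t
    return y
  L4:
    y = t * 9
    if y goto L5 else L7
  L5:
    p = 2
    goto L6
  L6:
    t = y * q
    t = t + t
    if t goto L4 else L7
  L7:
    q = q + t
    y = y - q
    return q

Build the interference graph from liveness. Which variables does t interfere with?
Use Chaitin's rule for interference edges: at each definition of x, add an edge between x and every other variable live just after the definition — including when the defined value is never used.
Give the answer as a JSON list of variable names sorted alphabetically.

Answer: ["q", "r", "y"]

Analysis:
Block summaries:
  L0: {q,r,t,y} / ∅
  L1: {q} / {q,y}
  L2: {t,y} / ∅
  L3: {t,y} / {y}
  L4: {y} / {t}
  L5: {p} / ∅
  L6: {t} / {q,y}
  L7: {q,y} / {q,t,y}

Backward fixpoint:
  L0: in=∅ out={q,t,y}
  L1: in={q,t,y} out={q,t,y}
  L2: in={q} out={q,t,y}
  L3: in={y} out=∅
  L4: in={q,t} out={q,t,y}
  L5: in={q,y} out={q,y}
  L6: in={q,y} out={q,t,y}
  L7: in={q,t,y} out=∅

Interfere edges:
  p↔{q,y}
  q↔{p,r,t,y}
  r↔{q,t,y}
  t↔{q,r,y}
  y↔{p,q,r,t}

N(t) = ["q", "r", "y"]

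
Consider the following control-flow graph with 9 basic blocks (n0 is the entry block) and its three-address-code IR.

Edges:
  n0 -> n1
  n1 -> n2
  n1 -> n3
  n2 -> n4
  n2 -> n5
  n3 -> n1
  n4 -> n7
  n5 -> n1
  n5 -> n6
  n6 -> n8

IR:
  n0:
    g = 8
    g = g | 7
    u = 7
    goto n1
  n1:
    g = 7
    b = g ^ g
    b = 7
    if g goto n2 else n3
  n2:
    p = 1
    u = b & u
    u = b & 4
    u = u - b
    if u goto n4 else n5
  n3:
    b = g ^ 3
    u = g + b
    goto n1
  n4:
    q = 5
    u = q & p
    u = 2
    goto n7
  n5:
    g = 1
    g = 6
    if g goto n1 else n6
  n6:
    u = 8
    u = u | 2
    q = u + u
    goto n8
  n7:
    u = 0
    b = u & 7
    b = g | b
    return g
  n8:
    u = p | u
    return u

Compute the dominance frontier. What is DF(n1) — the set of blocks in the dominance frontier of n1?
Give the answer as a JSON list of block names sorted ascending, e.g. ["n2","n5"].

Answer: ["n1"]

Derivation:
idom tree: n1←n0 n2←n1 n3←n1 n4←n2 n5←n2 n6←n5 n7←n4 n8←n6
Dom∩ at merges:
  n1: preds {n0,n3,n5}: {n0} ∩ {n0,n1,n3} ∩ {n0,n1,n2,n5} = {n0}; idom=n0

DF derivation:
  join n1 pred n0: · stop@n0
  join n1 pred n3: n3→n1 stop@n0
  join n1 pred n5: n5→n2→n1 stop@n0
  n0 → ∅
  n1 → {n1}
  n2 → {n1}
  n3 → {n1}
  n4 → ∅
  n5 → {n1}
  n6 → ∅
  n7 → ∅
  n8 → ∅

DF(n1) = ["n1"]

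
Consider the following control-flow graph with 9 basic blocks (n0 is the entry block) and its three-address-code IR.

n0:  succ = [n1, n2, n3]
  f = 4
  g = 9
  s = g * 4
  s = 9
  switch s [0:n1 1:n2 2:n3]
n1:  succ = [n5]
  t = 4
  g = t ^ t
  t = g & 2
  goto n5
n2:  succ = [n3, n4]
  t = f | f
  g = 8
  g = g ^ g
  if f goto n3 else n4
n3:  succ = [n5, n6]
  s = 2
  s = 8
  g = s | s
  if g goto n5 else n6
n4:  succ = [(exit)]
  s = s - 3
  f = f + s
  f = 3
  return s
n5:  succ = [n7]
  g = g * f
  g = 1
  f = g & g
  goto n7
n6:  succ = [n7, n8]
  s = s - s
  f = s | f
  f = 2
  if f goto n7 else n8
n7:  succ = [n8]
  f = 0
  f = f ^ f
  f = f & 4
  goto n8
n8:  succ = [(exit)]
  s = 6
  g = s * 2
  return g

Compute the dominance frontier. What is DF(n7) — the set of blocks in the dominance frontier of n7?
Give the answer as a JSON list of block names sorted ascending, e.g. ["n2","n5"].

idom tree: n1←n0 n2←n0 n3←n0 n4←n2 n5←n0 n6←n3 n7←n0 n8←n0
Dom∩ at merges:
  n3: preds {n0,n2}: {n0} ∩ {n0,n2} = {n0}; idom=n0
  n5: preds {n1,n3}: {n0,n1} ∩ {n0,n3} = {n0}; idom=n0
  n7: preds {n5,n6}: {n0,n5} ∩ {n0,n3,n6} = {n0}; idom=n0
  n8: preds {n6,n7}: {n0,n3,n6} ∩ {n0,n7} = {n0}; idom=n0

DF walk-up:
  join n3 pred n0: · stop@n0
  join n3 pred n2: n2 stop@n0
  join n5 pred n1: n1 stop@n0
  join n5 pred n3: n3 stop@n0
  join n7 pred n5: n5 stop@n0
  join n7 pred n6: n6→n3 stop@n0
  join n8 pred n6: n6→n3 stop@n0
  join n8 pred n7: n7 stop@n0
  n0 → ∅
  n1 → {n5}
  n2 → {n3}
  n3 → {n5,n7,n8}
  n4 → ∅
  n5 → {n7}
  n6 → {n7,n8}
  n7 → {n8}
  n8 → ∅

DF(n7) = ["n8"]

Answer: ["n8"]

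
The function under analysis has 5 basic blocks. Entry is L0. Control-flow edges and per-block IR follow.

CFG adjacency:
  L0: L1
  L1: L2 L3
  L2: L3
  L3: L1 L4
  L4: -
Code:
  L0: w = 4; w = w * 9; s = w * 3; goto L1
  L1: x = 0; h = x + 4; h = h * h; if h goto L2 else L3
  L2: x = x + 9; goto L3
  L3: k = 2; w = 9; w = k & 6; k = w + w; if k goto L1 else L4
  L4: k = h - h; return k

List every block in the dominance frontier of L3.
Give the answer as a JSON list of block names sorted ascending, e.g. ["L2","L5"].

idom tree: L1←L0 L2←L1 L3←L1 L4←L3
Dom at joins:
  L1: preds {L0,L3}: {L0} ∩ {L0,L1,L3} = {L0}; idom=L0
  L3: preds {L1,L2}: {L0,L1} ∩ {L0,L1,L2} = {L0,L1}; idom=L1

DF derivation:
  join L1 pred L0: · stop@L0
  join L1 pred L3: L3→L1 stop@L0
  join L3 pred L1: · stop@L1
  join L3 pred L2: L2 stop@L1
  DF(L0)=∅
  DF(L1)={L1}
  DF(L2)={L3}
  DF(L3)={L1}
  DF(L4)=∅

DF(L3) = ["L1"]

Answer: ["L1"]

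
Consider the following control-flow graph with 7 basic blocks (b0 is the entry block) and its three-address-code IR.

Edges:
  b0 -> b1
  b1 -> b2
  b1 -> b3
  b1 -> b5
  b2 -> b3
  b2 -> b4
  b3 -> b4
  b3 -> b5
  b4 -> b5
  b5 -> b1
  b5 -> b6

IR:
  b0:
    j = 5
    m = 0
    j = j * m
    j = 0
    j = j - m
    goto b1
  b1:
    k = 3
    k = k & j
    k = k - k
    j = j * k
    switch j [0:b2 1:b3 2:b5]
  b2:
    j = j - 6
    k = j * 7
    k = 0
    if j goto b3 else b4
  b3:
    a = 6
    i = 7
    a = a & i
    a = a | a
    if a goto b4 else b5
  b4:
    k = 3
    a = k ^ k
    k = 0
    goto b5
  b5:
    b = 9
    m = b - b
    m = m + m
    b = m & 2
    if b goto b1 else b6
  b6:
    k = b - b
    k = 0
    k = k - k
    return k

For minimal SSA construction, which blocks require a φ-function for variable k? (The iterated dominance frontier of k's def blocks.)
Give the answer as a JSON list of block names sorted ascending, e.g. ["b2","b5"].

idom tree: b1←b0 b2←b1 b3←b1 b4←b1 b5←b1 b6←b5
Dom at joins:
  b1: preds {b0,b5}: {b0} ∩ {b0,b1,b5} = {b0}; idom=b0
  b3: preds {b1,b2}: {b0,b1} ∩ {b0,b1,b2} = {b0,b1}; idom=b1
  b4: preds {b2,b3}: {b0,b1,b2} ∩ {b0,b1,b3} = {b0,b1}; idom=b1
  b5: preds {b1,b3,b4}: {b0,b1} ∩ {b0,b1,b3} ∩ {b0,b1,b4} = {b0,b1}; idom=b1

DF walk-up:
  join b1 pred b0: · stop@b0
  join b1 pred b5: b5→b1 stop@b0
  join b3 pred b1: · stop@b1
  join b3 pred b2: b2 stop@b1
  join b4 pred b2: b2 stop@b1
  join b4 pred b3: b3 stop@b1
  join b5 pred b1: · stop@b1
  join b5 pred b3: b3 stop@b1
  join b5 pred b4: b4 stop@b1
  b0 → ∅
  b1 → {b1}
  b2 → {b3,b4}
  b3 → {b4,b5}
  b4 → {b5}
  b5 → {b1}
  b6 → ∅

φ for k: defs {b1,b2,b4,b6}
  DF⁺ = {b1,b3,b4,b5}

Answer: ["b1", "b3", "b4", "b5"]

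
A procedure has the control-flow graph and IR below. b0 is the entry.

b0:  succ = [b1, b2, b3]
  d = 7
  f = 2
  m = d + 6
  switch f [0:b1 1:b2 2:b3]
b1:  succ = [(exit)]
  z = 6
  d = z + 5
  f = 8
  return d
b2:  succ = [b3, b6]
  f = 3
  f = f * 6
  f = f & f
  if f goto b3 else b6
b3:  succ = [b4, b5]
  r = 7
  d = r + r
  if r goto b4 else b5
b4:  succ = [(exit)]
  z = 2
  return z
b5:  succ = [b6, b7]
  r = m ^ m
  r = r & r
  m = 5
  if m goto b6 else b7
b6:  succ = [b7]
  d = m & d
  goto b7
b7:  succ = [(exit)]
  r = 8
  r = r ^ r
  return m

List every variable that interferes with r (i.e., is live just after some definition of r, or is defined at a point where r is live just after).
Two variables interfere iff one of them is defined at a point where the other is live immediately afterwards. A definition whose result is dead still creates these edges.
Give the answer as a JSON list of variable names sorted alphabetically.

Answer: ["d", "m"]

Working:
Per-block:
  b0: def={d,f,m} ue=∅
  b1: def={d,f,z} ue=∅
  b2: def={f} ue=∅
  b3: def={d,r} ue=∅
  b4: def={z} ue=∅
  b5: def={m,r} ue={m}
  b6: def={d} ue={d,m}
  b7: def={r} ue={m}

Live sets:
  b0: in=∅ out={d,m}
  b1: in=∅ out=∅
  b2: in={d,m} out={d,m}
  b3: in={m} out={d,m}
  b4: in=∅ out=∅
  b5: in={d,m} out={d,m}
  b6: in={d,m} out={m}
  b7: in={m} out=∅

Conflict graph:
  d: {f,m,r}
  f: {d,m}
  m: {d,f,r}
  r: {d,m}
  z: ∅

N(r) = ["d", "m"]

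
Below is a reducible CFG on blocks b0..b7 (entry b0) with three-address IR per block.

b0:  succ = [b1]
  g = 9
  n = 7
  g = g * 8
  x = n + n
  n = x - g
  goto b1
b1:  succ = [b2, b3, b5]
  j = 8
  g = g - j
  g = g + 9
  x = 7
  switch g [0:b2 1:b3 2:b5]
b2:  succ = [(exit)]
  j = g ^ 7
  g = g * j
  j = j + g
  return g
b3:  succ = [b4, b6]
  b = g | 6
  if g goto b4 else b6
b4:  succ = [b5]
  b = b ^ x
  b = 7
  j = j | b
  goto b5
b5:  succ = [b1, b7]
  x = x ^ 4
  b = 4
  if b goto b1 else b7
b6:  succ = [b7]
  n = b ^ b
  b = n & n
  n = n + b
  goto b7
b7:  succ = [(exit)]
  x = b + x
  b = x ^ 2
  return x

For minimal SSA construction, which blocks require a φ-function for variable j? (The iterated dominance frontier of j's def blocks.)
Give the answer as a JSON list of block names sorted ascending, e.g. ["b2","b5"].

Answer: ["b1", "b5", "b7"]

Analysis:
idom tree: b1←b0 b2←b1 b3←b1 b4←b3 b5←b1 b6←b3 b7←b1
Dom at joins:
  b1: preds {b0,b5}: {b0} ∩ {b0,b1,b5} = {b0}; idom=b0
  b5: preds {b1,b4}: {b0,b1} ∩ {b0,b1,b3,b4} = {b0,b1}; idom=b1
  b7: preds {b5,b6}: {b0,b1,b5} ∩ {b0,b1,b3,b6} = {b0,b1}; idom=b1

DF derivation:
  join b1 pred b0: · stop@b0
  join b1 pred b5: b5→b1 stop@b0
  join b5 pred b1: · stop@b1
  join b5 pred b4: b4→b3 stop@b1
  join b7 pred b5: b5 stop@b1
  join b7 pred b6: b6→b3 stop@b1
  b0: DF=∅
  b1: DF={b1}
  b2: DF=∅
  b3: DF={b5,b7}
  b4: DF={b5}
  b5: DF={b1,b7}
  b6: DF={b7}
  b7: DF=∅

φ for j: defs {b1,b2,b4}
  DF⁺ = {b1,b5,b7}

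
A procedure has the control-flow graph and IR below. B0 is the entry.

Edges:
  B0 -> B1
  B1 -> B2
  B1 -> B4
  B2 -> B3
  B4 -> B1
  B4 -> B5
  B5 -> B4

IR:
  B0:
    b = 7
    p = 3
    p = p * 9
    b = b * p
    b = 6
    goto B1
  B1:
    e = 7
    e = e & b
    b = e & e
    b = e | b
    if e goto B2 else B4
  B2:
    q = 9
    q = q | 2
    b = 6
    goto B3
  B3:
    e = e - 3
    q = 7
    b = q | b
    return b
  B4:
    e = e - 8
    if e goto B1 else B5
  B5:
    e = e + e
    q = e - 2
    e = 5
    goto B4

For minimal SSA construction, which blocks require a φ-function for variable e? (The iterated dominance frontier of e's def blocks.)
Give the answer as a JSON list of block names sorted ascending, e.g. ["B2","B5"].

Answer: ["B1", "B4"]

Working:
idom tree: B1←B0 B2←B1 B3←B2 B4←B1 B5←B4
Dom at joins:
  B1: preds {B0,B4}: {B0} ∩ {B0,B1,B4} = {B0}; idom=B0
  B4: preds {B1,B5}: {B0,B1} ∩ {B0,B1,B4,B5} = {B0,B1}; idom=B1

DF derivation:
  B1←B0: walk · to B0
  B1←B4: walk B4→B1 to B0
  B4←B1: walk · to B1
  B4←B5: walk B5→B4 to B1
  DF(B0)=∅
  DF(B1)={B1}
  DF(B2)=∅
  DF(B3)=∅
  DF(B4)={B1,B4}
  DF(B5)={B4}

φ for e: defs {B1,B3,B4,B5}
  DF⁺ = {B1,B4}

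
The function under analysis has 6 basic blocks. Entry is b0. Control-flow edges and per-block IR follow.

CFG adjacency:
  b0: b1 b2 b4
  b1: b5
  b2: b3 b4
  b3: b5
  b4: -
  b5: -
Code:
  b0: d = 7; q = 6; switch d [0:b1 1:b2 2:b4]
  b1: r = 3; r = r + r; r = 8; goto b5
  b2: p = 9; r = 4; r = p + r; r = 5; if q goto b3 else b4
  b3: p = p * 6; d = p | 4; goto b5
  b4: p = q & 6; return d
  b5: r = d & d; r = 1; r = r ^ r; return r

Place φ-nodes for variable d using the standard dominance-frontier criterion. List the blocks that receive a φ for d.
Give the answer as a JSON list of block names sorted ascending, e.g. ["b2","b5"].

Answer: ["b5"]

Working:
idom tree: b1←b0 b2←b0 b3←b2 b4←b0 b5←b0
Join-block Dom:
  b4: preds {b0,b2}: {b0} ∩ {b0,b2} = {b0}; idom=b0
  b5: preds {b1,b3}: {b0,b1} ∩ {b0,b2,b3} = {b0}; idom=b0

DF derivation:
  b4←b0: walk · to b0
  b4←b2: walk b2 to b0
  b5←b1: walk b1 to b0
  b5←b3: walk b3→b2 to b0
  b0 → ∅
  b1 → {b5}
  b2 → {b4,b5}
  b3 → {b5}
  b4 → ∅
  b5 → ∅

φ for d: defs {b0,b3}
  DF⁺ = {b5}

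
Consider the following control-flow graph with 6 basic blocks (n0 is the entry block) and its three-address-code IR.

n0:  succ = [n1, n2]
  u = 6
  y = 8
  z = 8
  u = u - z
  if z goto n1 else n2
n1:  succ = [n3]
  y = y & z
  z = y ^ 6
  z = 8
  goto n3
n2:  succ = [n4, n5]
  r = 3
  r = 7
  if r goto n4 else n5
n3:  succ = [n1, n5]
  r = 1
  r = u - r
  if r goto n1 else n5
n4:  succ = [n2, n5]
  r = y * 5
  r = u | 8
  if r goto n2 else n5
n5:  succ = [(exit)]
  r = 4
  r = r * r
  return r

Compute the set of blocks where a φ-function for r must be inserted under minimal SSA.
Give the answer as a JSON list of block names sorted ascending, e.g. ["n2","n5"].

idom tree: n1←n0 n2←n0 n3←n1 n4←n2 n5←n0
Join-block Dom:
  n1: preds {n0,n3}: {n0} ∩ {n0,n1,n3} = {n0}; idom=n0
  n2: preds {n0,n4}: {n0} ∩ {n0,n2,n4} = {n0}; idom=n0
  n5: preds {n2,n3,n4}: {n0,n2} ∩ {n0,n1,n3} ∩ {n0,n2,n4} = {n0}; idom=n0

DF walk-up:
  join n1 pred n0: · stop@n0
  join n1 pred n3: n3→n1 stop@n0
  join n2 pred n0: · stop@n0
  join n2 pred n4: n4→n2 stop@n0
  join n5 pred n2: n2 stop@n0
  join n5 pred n3: n3→n1 stop@n0
  join n5 pred n4: n4→n2 stop@n0
  n0 → ∅
  n1 → {n1,n5}
  n2 → {n2,n5}
  n3 → {n1,n5}
  n4 → {n2,n5}
  n5 → ∅

φ for r: defs {n2,n3,n4,n5}
  DF⁺ = {n1,n2,n5}

Answer: ["n1", "n2", "n5"]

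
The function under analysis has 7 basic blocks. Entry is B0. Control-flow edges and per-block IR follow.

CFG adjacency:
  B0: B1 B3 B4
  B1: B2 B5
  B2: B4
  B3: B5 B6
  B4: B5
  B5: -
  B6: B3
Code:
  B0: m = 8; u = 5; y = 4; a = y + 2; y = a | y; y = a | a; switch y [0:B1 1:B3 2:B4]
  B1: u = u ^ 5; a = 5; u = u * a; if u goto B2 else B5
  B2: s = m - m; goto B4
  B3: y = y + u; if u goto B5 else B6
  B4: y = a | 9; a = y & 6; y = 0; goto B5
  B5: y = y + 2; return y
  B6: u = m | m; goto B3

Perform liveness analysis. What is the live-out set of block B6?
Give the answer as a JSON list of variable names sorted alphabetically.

Block summaries:
  B0: def={a,m,u,y} ue=∅
  B1: def={a,u} ue={u}
  B2: def={s} ue={m}
  B3: def={y} ue={u,y}
  B4: def={a,y} ue={a}
  B5: def={y} ue={y}
  B6: def={u} ue={m}

Live sets:
  live B0: ∅→{a,m,u,y}
  live B1: {m,u,y}→{a,m,y}
  live B2: {a,m}→{a}
  live B3: {m,u,y}→{m,y}
  live B4: {a}→{y}
  live B5: {y}→∅
  live B6: {m,y}→{m,u,y}

live-out(B6) = ["m", "u", "y"]

Answer: ["m", "u", "y"]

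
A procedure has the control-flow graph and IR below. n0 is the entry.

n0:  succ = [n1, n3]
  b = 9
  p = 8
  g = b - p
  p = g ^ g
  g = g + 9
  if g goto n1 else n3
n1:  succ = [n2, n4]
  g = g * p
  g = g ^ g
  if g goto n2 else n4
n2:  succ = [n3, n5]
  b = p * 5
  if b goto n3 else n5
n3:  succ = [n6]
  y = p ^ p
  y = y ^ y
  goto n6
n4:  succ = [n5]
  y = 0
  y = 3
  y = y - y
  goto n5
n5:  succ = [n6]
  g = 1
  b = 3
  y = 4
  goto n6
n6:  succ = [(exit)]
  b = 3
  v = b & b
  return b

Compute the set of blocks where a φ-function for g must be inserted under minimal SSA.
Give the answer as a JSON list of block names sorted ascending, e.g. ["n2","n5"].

Answer: ["n3", "n6"]

Derivation:
idom tree: n1←n0 n2←n1 n3←n0 n4←n1 n5←n1 n6←n0
Dom∩ at merges:
  n3: preds {n0,n2}: {n0} ∩ {n0,n1,n2} = {n0}; idom=n0
  n5: preds {n2,n4}: {n0,n1,n2} ∩ {n0,n1,n4} = {n0,n1}; idom=n1
  n6: preds {n3,n5}: {n0,n3} ∩ {n0,n1,n5} = {n0}; idom=n0

DF walk-up:
  n3←n0: walk · to n0
  n3←n2: walk n2→n1 to n0
  n5←n2: walk n2 to n1
  n5←n4: walk n4 to n1
  n6←n3: walk n3 to n0
  n6←n5: walk n5→n1 to n0
  DF(n0)=∅
  DF(n1)={n3,n6}
  DF(n2)={n3,n5}
  DF(n3)={n6}
  DF(n4)={n5}
  DF(n5)={n6}
  DF(n6)=∅

φ for g: defs {n0,n1,n5}
  DF⁺ = {n3,n6}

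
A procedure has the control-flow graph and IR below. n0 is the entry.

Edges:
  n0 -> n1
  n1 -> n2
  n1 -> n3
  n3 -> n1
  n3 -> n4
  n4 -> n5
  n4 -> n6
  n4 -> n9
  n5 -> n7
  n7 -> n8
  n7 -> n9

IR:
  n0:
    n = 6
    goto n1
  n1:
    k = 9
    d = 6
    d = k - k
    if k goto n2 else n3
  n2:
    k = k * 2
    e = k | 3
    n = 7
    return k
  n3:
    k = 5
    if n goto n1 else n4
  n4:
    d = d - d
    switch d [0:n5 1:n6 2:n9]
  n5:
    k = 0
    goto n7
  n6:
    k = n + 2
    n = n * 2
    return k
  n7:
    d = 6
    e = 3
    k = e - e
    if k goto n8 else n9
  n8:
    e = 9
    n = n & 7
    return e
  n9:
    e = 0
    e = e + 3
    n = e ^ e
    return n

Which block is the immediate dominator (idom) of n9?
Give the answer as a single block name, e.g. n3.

idom tree: n1←n0 n2←n1 n3←n1 n4←n3 n5←n4 n6←n4 n7←n5 n8←n7 n9←n4
Dom at joins:
  n1: preds {n0,n3}: {n0} ∩ {n0,n1,n3} = {n0}; idom=n0
  n9: preds {n4,n7}: {n0,n1,n3,n4} ∩ {n0,n1,n3,n4,n5,n7} = {n0,n1,n3,n4}; idom=n4

idom(n9) = n4

Answer: n4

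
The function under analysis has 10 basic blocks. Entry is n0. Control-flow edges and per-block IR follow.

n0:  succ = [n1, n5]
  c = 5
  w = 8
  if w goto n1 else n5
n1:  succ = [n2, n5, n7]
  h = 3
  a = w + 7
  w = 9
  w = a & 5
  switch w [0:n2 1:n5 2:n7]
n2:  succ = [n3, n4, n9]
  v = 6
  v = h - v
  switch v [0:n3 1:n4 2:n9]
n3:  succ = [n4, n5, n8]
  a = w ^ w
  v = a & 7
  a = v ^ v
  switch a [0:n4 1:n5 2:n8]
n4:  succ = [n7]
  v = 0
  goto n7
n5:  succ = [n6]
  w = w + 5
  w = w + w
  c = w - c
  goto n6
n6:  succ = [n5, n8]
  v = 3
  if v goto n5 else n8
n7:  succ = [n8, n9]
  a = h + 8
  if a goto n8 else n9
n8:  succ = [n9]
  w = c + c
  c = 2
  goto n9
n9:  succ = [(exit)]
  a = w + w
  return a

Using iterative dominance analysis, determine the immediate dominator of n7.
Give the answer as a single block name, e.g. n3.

Answer: n1

Working:
idom tree: n1←n0 n2←n1 n3←n2 n4←n2 n5←n0 n6←n5 n7←n1 n8←n0 n9←n0
Join-block Dom:
  n4: preds {n2,n3}: {n0,n1,n2} ∩ {n0,n1,n2,n3} = {n0,n1,n2}; idom=n2
  n5: preds {n0,n1,n3,n6}: {n0} ∩ {n0,n1} ∩ {n0,n1,n2,n3} ∩ {n0,n5,n6} = {n0}; idom=n0
  n7: preds {n1,n4}: {n0,n1} ∩ {n0,n1,n2,n4} = {n0,n1}; idom=n1
  n8: preds {n3,n6,n7}: {n0,n1,n2,n3} ∩ {n0,n5,n6} ∩ {n0,n1,n7} = {n0}; idom=n0
  n9: preds {n2,n7,n8}: {n0,n1,n2} ∩ {n0,n1,n7} ∩ {n0,n8} = {n0}; idom=n0

idom(n7) = n1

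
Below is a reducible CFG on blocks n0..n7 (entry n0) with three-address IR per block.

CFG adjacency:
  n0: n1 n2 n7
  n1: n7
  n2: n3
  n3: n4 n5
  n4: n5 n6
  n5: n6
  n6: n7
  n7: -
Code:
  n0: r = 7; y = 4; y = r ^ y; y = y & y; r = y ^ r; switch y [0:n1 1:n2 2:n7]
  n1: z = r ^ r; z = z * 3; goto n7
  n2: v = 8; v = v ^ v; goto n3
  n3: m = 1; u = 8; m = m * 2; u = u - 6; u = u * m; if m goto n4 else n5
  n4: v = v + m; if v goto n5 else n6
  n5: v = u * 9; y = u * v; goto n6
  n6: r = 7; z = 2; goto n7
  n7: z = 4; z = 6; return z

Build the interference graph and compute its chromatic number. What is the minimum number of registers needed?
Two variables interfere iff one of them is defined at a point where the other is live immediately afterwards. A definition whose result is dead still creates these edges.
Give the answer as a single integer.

Block summaries:
  n0 def {r,y} use ∅
  n1 def {z} use {r}
  n2 def {v} use ∅
  n3 def {m,u} use ∅
  n4 def {v} use {m,v}
  n5 def {v,y} use {u}
  n6 def {r,z} use ∅
  n7 def {z} use ∅

Live sets:
  n0 li=∅ lo={r}
  n1 li={r} lo=∅
  n2 li=∅ lo={v}
  n3 li={v} lo={m,u,v}
  n4 li={m,u,v} lo={u}
  n5 li={u} lo=∅
  n6 li=∅ lo=∅
  n7 li=∅ lo=∅

Conflict graph:
  m — {u,v}
  r — {y}
  u — {m,v}
  v — {m,u}
  y — {r}
  z — ∅

Colouring:
  lower bound: {m,u,v} mutually conflict ⇒ χ ≥ 3
  assign m→c0 r→c0 u→c1 v→c2 y→c1 z→c0 — no edge inside a register ⇒ χ ≤ 3
  χ = 3

Answer: 3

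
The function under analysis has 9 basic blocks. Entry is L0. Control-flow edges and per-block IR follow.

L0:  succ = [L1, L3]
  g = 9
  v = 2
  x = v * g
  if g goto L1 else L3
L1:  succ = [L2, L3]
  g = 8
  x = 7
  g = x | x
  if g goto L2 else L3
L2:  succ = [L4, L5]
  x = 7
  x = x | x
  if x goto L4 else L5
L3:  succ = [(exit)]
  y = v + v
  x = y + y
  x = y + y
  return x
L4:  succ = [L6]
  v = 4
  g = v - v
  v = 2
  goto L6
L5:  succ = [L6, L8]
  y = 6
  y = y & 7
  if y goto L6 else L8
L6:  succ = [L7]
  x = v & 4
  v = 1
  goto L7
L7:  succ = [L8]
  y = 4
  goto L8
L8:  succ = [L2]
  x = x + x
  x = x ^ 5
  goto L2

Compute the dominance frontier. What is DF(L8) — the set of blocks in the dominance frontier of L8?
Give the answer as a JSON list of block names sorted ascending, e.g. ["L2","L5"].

Answer: ["L2"]

Derivation:
idom tree: L1←L0 L2←L1 L3←L0 L4←L2 L5←L2 L6←L2 L7←L6 L8←L2
Dom∩ at merges:
  L2: preds {L1,L8}: {L0,L1} ∩ {L0,L1,L2,L8} = {L0,L1}; idom=L1
  L3: preds {L0,L1}: {L0} ∩ {L0,L1} = {L0}; idom=L0
  L6: preds {L4,L5}: {L0,L1,L2,L4} ∩ {L0,L1,L2,L5} = {L0,L1,L2}; idom=L2
  L8: preds {L5,L7}: {L0,L1,L2,L5} ∩ {L0,L1,L2,L6,L7} = {L0,L1,L2}; idom=L2

DF walk-up:
  L2←L1: walk · to L1
  L2←L8: walk L8→L2 to L1
  L3←L0: walk · to L0
  L3←L1: walk L1 to L0
  L6←L4: walk L4 to L2
  L6←L5: walk L5 to L2
  L8←L5: walk L5 to L2
  L8←L7: walk L7→L6 to L2
  DF(L0)=∅
  DF(L1)={L3}
  DF(L2)={L2}
  DF(L3)=∅
  DF(L4)={L6}
  DF(L5)={L6,L8}
  DF(L6)={L8}
  DF(L7)={L8}
  DF(L8)={L2}

DF(L8) = ["L2"]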